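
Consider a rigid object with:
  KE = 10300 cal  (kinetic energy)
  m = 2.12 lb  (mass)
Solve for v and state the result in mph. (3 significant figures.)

Solving KE = ½mv² for v: v = √(2·KE/m).
KE = 10300 cal = 43095 J; m = 2.12 lb = 0.9616 kg.
v = 299.4 m/s
299.4 m/s × (1 mph / 0.4470 m/s) = 669.7 mph

670 mph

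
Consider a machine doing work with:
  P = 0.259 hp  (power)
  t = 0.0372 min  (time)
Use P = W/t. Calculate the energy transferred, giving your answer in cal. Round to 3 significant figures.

Solving P = W/t for W: W = P·t.
P = 0.259 hp = 193.1 W; t = 0.0372 min = 2.232 s.
W = 431.1 J
431.1 J × (1 cal / 4.184 J) = 103.0 cal

103 cal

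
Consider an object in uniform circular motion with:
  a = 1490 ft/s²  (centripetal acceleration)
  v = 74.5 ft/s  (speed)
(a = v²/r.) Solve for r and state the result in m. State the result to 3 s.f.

Rearranging a = v²/r for r: r = v²/a.
a = 1490 ft/s² = 454.2 m/s²; v = 74.5 ft/s = 22.71 m/s.
r = 1.135 m

1.14 m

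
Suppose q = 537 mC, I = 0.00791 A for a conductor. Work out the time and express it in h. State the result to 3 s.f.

0.0189 h

Rearranging q = I·t for t: t = q/I.
q = 537 mC = 0.5370 C; I = 0.00791 A.
t = 67.89 s
67.89 s × (1 h / 3600 s) = 0.01886 h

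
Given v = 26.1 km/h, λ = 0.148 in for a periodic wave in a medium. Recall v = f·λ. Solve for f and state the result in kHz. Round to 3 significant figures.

1.93 kHz

Solving v = f·λ for f: f = v/λ.
v = 26.1 km/h = 7.250 m/s; λ = 0.148 in = 0.003759 m.
f = 1929 Hz
1929 Hz × (1 kHz / 1000 Hz) = 1.929 kHz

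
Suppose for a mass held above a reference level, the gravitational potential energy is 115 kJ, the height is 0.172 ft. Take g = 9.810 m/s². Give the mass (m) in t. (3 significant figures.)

224 t

Solving PE = m·g·h for m: m = PE/(g·h).
PE = 115 kJ = 1.150×10^5 J; h = 0.172 ft = 0.05243 m; g = 9.810 m/s².
m = 2.236×10^5 kg
2.236×10^5 kg × (1 t / 1000 kg) = 223.6 t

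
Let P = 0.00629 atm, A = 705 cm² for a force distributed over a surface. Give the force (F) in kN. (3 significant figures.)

0.0449 kN

Rearranging: F = P·A.
P = 0.00629 atm = 637.3 Pa; A = 705 cm² = 0.07050 m².
F = 44.93 N  (the unit combination reduces to kg·m/s² = N)
44.93 N × (1 kN / 1000 N) = 0.04493 kN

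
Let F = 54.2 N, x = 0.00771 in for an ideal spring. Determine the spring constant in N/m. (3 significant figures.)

2.77×10^5 N/m

Rearranging: k = F/x.
F = 54.2 N; x = 0.00771 in = 1.958×10^-4 m.
k = 2.768×10^5 N/m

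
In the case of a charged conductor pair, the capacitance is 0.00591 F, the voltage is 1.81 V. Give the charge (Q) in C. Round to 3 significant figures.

Rearranging: Q = CV.
C = 0.00591 F; V = 1.81 V.
Q = 0.01070 C

0.0107 C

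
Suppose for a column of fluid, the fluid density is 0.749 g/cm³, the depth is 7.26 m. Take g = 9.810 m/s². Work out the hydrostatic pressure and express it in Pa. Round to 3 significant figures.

Directly: P = ρgh.
ρ = 0.749 g/cm³ = 749.0 kg/m³; h = 7.26 m; g = 9.810 m/s².
P = 53344 Pa  (the unit combination reduces to kg/(m·s²) = Pa)

53300 Pa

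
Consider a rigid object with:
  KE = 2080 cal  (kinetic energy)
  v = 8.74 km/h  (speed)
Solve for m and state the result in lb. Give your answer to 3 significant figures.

6510 lb

Rearranging KE = ½mv² for m: m = 2·KE/v².
KE = 2080 cal = 8703 J; v = 8.74 km/h = 2.428 m/s.
m = 2953 kg
2953 kg × (1 lb / 0.4536 kg) = 6510 lb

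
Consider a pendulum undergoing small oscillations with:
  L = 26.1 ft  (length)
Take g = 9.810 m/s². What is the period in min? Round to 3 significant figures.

T is given directly by: T = 2π√(L/g).
L = 26.1 ft = 7.955 m; g = 9.810 m/s².
T = 5.658 s
5.658 s × (1 min / 60.00 s) = 0.09430 min

0.0943 min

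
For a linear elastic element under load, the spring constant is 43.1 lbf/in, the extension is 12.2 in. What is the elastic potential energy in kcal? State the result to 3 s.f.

Directly: U = ½kx².
k = 43.1 lbf/in = 7548 N/m; x = 12.2 in = 0.3099 m.
U = 362.4 J
362.4 J × (1 kcal / 4184 J) = 0.08662 kcal

0.0866 kcal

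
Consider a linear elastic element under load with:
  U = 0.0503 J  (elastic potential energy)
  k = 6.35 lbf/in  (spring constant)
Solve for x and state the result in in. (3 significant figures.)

Solving U = ½k·x² for x: x = √(2U/k).
U = 0.0503 J; k = 6.35 lbf/in = 1112 N/m.
x = 0.009511 m
0.009511 m × (1 in / 0.02540 m) = 0.3745 in

0.374 in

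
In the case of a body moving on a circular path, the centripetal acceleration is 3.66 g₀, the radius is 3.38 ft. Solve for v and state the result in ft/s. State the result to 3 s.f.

20.0 ft/s

Solving a = v²/r for v: v = √(a·r).
a = 3.66 g₀ = 35.89 m/s²; r = 3.38 ft = 1.030 m.
v = 6.081 m/s
6.081 m/s × (1 ft/s / 0.3048 m/s) = 19.95 ft/s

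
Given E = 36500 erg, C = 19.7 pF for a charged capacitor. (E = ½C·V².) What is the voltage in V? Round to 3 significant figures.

Solving E = ½C·V² for V: V = √(2E/C).
E = 36500 erg = 0.003650 J; C = 19.7 pF = 1.970×10^-11 F.
V = 19250 V  (the unit combination reduces to kg·m²/(A·s³) = V)

19200 V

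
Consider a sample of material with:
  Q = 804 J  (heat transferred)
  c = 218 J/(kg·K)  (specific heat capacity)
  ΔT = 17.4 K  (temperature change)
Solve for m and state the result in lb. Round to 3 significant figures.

0.467 lb

Solving Q = m·c·ΔT for m: m = Q/(c·ΔT).
Q = 804 J; c = 218 J/(kg·K); ΔT = 17.4 K.
m = 0.2120 kg
0.2120 kg × (1 lb / 0.4536 kg) = 0.4673 lb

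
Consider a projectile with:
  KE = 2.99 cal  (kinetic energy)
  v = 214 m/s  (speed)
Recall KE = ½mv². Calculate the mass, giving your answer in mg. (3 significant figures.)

546 mg

Rearranging KE = ½mv² for m: m = 2·KE/v².
KE = 2.99 cal = 12.51 J; v = 214 m/s.
m = 5.463×10^-4 kg
5.463×10^-4 kg × (1 mg / 1.000×10^-6 kg) = 546.3 mg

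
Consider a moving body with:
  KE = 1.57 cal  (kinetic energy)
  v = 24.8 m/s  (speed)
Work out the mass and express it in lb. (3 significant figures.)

Solving KE = ½mv² for m: m = 2·KE/v².
KE = 1.57 cal = 6.569 J; v = 24.8 m/s.
m = 0.02136 kg
0.02136 kg × (1 lb / 0.4536 kg) = 0.04709 lb

0.0471 lb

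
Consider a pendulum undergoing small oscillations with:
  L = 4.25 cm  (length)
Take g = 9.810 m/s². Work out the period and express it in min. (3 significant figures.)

0.00689 min

Directly: T = 2π√(L/g).
L = 4.25 cm = 0.04250 m; g = 9.810 m/s².
T = 0.4136 s
0.4136 s × (1 min / 60.00 s) = 0.006893 min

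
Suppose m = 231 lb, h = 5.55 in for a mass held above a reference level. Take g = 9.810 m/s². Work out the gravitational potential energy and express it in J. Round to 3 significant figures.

Directly: PE = mgh.
m = 231 lb = 104.8 kg; h = 5.55 in = 0.1410 m; g = 9.810 m/s².
PE = 144.9 J  (the unit combination reduces to kg·m²/s² = J)

145 J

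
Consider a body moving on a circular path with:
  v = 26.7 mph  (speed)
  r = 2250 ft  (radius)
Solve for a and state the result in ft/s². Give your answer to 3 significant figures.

0.682 ft/s²

a is given directly by: a = v²/r.
v = 26.7 mph = 11.94 m/s; r = 2250 ft = 685.8 m.
a = 0.2077 m/s²
0.2077 m/s² × (1 ft/s² / 0.3048 m/s²) = 0.6816 ft/s²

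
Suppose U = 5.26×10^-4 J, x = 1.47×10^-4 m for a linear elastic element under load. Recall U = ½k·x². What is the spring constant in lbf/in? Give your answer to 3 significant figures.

278 lbf/in

Solving U = ½k·x² for k: k = 2U/x².
U = 5.26×10^-4 J; x = 1.47×10^-4 m.
k = 48683 N/m
48683 N/m × (1 lbf/in / 175.1 N/m) = 278.0 lbf/in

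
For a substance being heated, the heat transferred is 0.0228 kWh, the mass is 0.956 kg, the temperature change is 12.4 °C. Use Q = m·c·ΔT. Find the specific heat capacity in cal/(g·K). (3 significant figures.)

1.65 cal/(g·K)

Rearranging Q = m·c·ΔT for c: c = Q/(m·ΔT).
Q = 0.0228 kWh = 82080 J; m = 0.956 kg; ΔT = 12.4 °C = 12.40 K.
c = 6924 J/(kg·K)
6924 J/(kg·K) × (1 cal/(g·K) / 4184 J/(kg·K)) = 1.655 cal/(g·K)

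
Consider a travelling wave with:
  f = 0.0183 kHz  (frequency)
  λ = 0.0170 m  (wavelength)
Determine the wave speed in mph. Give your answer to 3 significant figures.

v is given directly by: v = fλ.
f = 0.0183 kHz = 18.30 Hz; λ = 0.0170 m.
v = 0.3111 m/s
0.3111 m/s × (1 mph / 0.4470 m/s) = 0.6959 mph

0.696 mph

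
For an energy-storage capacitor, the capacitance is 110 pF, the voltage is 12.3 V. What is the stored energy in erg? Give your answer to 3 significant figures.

Directly: E = ½CV².
C = 110 pF = 1.100×10^-10 F; V = 12.3 V.
E = 8.321×10^-9 J
8.321×10^-9 J × (1 erg / 1.000×10^-7 J) = 0.08321 erg

0.0832 erg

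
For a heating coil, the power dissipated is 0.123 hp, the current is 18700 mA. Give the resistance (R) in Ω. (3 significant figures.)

0.262 Ω

Solving P = I²R for R: R = P/I².
P = 0.123 hp = 91.72 W; I = 18700 mA = 18.70 A.
R = 0.2623 Ω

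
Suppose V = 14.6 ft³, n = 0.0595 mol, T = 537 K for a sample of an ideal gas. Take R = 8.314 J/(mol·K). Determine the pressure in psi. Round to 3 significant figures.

0.0932 psi

Directly: P = nRT/V.
V = 14.6 ft³ = 0.4134 m³; n = 0.0595 mol; T = 537 K; R = 8.314 J/(mol·K).
P = 642.5 Pa
642.5 Pa × (1 psi / 6895 Pa) = 0.09319 psi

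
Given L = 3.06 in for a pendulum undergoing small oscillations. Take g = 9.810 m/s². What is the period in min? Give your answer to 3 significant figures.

0.00932 min

Directly: T = 2π√(L/g).
L = 3.06 in = 0.07772 m; g = 9.810 m/s².
T = 0.5593 s
0.5593 s × (1 min / 60.00 s) = 0.009321 min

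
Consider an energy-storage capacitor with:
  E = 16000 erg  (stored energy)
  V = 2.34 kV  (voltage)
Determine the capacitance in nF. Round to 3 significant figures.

Solving E = ½C·V² for C: C = 2E/V².
E = 16000 erg = 0.001600 J; V = 2.34 kV = 2340 V.
C = 5.844×10^-10 F
5.844×10^-10 F × (1 nF / 1.000×10^-9 F) = 0.5844 nF

0.584 nF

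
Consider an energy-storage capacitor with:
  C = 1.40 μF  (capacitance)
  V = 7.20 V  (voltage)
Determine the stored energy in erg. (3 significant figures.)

363 erg

Directly: E = ½CV².
C = 1.40 μF = 1.400×10^-6 F; V = 7.20 V.
E = 3.629×10^-5 J
3.629×10^-5 J × (1 erg / 1.000×10^-7 J) = 362.9 erg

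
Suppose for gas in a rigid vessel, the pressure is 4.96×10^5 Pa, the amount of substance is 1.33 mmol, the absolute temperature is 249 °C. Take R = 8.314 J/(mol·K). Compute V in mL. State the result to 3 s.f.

11.6 mL

Rearranging: V = nRT/P.
P = 4.96×10^5 Pa; n = 1.33 mmol = 0.001330 mol; T = 249 °C = 522.1 K; R = 8.314 J/(mol·K).
V = 1.164×10^-5 m³
1.164×10^-5 m³ × (1 mL / 1.000×10^-6 m³) = 11.64 mL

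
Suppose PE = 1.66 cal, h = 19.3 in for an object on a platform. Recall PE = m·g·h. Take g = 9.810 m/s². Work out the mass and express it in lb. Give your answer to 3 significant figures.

Solving PE = m·g·h for m: m = PE/(g·h).
PE = 1.66 cal = 6.945 J; h = 19.3 in = 0.4902 m; g = 9.810 m/s².
m = 1.444 kg
1.444 kg × (1 lb / 0.4536 kg) = 3.184 lb

3.18 lb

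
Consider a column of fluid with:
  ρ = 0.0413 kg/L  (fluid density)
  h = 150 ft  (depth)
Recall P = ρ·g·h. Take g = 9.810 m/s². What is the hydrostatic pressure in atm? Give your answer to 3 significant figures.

0.183 atm

P is given directly by: P = ρgh.
ρ = 0.0413 kg/L = 41.30 kg/m³; h = 150 ft = 45.72 m; g = 9.810 m/s².
P = 18524 Pa
18524 Pa × (1 atm / 1.013×10^5 Pa) = 0.1828 atm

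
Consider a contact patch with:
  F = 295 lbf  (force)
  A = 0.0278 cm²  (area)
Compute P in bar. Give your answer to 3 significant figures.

P is given directly by: P = F/A.
F = 295 lbf = 1312 N; A = 0.0278 cm² = 2.780×10^-6 m².
P = 4.720×10^8 Pa
4.720×10^8 Pa × (1 bar / 1.000×10^5 Pa) = 4720 bar

4720 bar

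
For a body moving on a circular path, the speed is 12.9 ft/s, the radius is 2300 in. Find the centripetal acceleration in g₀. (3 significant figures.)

a is given directly by: a = v²/r.
v = 12.9 ft/s = 3.932 m/s; r = 2300 in = 58.42 m.
a = 0.2646 m/s²
0.2646 m/s² × (1 g₀ / 9.807 m/s²) = 0.02699 g₀

0.0270 g₀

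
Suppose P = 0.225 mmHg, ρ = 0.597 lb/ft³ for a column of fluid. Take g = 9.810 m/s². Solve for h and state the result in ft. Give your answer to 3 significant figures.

1.05 ft

Rearranging: h = P/(ρ·g).
P = 0.225 mmHg = 30.00 Pa; ρ = 0.597 lb/ft³ = 9.563 kg/m³; g = 9.810 m/s².
h = 0.3198 m
0.3198 m × (1 ft / 0.3048 m) = 1.049 ft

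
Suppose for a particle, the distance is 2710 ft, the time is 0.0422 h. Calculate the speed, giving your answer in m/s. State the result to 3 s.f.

5.44 m/s

Directly: v = d/t.
d = 2710 ft = 826.0 m; t = 0.0422 h = 151.9 s.
v = 5.437 m/s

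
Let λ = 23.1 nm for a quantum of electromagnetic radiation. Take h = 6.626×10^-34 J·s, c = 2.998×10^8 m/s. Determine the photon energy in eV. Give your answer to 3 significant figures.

53.7 eV

E is given directly by: E = hc/λ.
λ = 23.1 nm = 2.310×10^-8 m; h = 6.626×10^-34 J·s; c = 2.998×10^8 m/s.
E = 8.599×10^-18 J  (the unit combination reduces to kg·m²/s² = J)
8.599×10^-18 J × (1 eV / 1.602×10^-19 J) = 53.67 eV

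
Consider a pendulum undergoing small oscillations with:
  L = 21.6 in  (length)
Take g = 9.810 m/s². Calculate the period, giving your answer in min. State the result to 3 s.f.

Directly: T = 2π√(L/g).
L = 21.6 in = 0.5486 m; g = 9.810 m/s².
T = 1.486 s
1.486 s × (1 min / 60.00 s) = 0.02476 min

0.0248 min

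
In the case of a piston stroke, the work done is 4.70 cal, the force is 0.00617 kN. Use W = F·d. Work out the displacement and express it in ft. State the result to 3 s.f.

Rearranging W = F·d for d: d = W/F.
W = 4.70 cal = 19.66 J; F = 0.00617 kN = 6.170 N.
d = 3.187 m
3.187 m × (1 ft / 0.3048 m) = 10.46 ft

10.5 ft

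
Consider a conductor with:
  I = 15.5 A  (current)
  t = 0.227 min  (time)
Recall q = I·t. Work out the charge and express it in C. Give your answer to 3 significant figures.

211 C

q is given directly by: q = It.
I = 15.5 A; t = 0.227 min = 13.62 s.
q = 211.1 C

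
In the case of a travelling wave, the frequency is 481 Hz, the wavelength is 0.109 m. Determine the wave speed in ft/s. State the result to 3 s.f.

172 ft/s

v is given directly by: v = fλ.
f = 481 Hz; λ = 0.109 m.
v = 52.43 m/s
52.43 m/s × (1 ft/s / 0.3048 m/s) = 172.0 ft/s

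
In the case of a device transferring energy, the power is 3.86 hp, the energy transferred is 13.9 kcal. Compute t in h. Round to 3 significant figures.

Rearranging P = W/t for t: t = W/P.
P = 3.86 hp = 2878 W; W = 13.9 kcal = 58158 J.
t = 20.20 s
20.20 s × (1 h / 3600 s) = 0.005612 h

0.00561 h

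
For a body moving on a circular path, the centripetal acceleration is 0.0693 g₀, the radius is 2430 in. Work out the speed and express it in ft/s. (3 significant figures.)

Rearranging: v = √(a·r).
a = 0.0693 g₀ = 0.6796 m/s²; r = 2430 in = 61.72 m.
v = 6.477 m/s
6.477 m/s × (1 ft/s / 0.3048 m/s) = 21.25 ft/s

21.2 ft/s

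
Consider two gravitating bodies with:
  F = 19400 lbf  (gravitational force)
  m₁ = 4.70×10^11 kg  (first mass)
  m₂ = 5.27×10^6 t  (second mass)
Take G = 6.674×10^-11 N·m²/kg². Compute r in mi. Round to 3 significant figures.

From Newton's law of gravitation: r = √(G·m₁m₂/F).
F = 19400 lbf = 86295 N; m₁ = 4.70×10^11 kg; m₂ = 5.27×10^6 t = 5.270×10^9 kg; G = 6.674×10^-11 N·m²/kg².
r = 1384 m
1384 m × (1 mi / 1609 m) = 0.8600 mi

0.860 mi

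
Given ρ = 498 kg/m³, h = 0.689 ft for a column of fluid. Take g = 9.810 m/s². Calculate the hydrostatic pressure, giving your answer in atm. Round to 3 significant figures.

Directly: P = ρgh.
ρ = 498 kg/m³; h = 0.689 ft = 0.2100 m; g = 9.810 m/s².
P = 1026 Pa
1026 Pa × (1 atm / 1.013×10^5 Pa) = 0.01013 atm

0.0101 atm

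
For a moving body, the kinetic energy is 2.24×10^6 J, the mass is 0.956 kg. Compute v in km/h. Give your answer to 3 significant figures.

Rearranging KE = ½mv² for v: v = √(2·KE/m).
KE = 2.24×10^6 J; m = 0.956 kg.
v = 2165 m/s
2165 m/s × (1 km/h / 0.2778 m/s) = 7793 km/h

7790 km/h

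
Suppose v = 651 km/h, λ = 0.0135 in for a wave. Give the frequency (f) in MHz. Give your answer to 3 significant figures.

0.527 MHz

Rearranging v = f·λ for f: f = v/λ.
v = 651 km/h = 180.8 m/s; λ = 0.0135 in = 3.429×10^-4 m.
f = 5.274×10^5 Hz
5.274×10^5 Hz × (1 MHz / 1.000×10^6 Hz) = 0.5274 MHz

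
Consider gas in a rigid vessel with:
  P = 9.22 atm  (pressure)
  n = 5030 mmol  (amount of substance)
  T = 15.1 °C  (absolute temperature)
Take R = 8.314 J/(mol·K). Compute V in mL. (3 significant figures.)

From the ideal-gas law: V = nRT/P.
P = 9.22 atm = 9.342×10^5 Pa; n = 5030 mmol = 5.030 mol; T = 15.1 °C = 288.2 K; R = 8.314 J/(mol·K).
V = 0.01290 m³
0.01290 m³ × (1 mL / 1.000×10^-6 m³) = 12903 mL

12900 mL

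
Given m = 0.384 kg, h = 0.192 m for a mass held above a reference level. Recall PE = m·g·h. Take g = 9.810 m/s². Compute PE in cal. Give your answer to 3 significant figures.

PE is given directly by: PE = mgh.
m = 0.384 kg; h = 0.192 m; g = 9.810 m/s².
PE = 0.7233 J  (the unit combination reduces to kg·m²/s² = J)
0.7233 J × (1 cal / 4.184 J) = 0.1729 cal

0.173 cal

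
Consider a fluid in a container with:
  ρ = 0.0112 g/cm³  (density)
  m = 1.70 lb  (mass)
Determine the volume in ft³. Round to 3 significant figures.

Rearranging ρ = m/V for V: V = m/ρ.
ρ = 0.0112 g/cm³ = 11.20 kg/m³; m = 1.70 lb = 0.7711 kg.
V = 0.06885 m³
0.06885 m³ × (1 ft³ / 0.02832 m³) = 2.431 ft³

2.43 ft³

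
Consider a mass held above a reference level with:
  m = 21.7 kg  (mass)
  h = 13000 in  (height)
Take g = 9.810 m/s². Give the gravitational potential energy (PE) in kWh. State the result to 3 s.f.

PE is given directly by: PE = mgh.
m = 21.7 kg; h = 13000 in = 330.2 m; g = 9.810 m/s².
PE = 70292 J  (the unit combination reduces to kg·m²/s² = J)
70292 J × (1 kWh / 3.600×10^6 J) = 0.01953 kWh

0.0195 kWh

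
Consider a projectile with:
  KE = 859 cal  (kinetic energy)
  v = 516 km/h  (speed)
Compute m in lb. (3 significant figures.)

Solving KE = ½mv² for m: m = 2·KE/v².
KE = 859 cal = 3594 J; v = 516 km/h = 143.3 m/s.
m = 0.3499 kg
0.3499 kg × (1 lb / 0.4536 kg) = 0.7714 lb

0.771 lb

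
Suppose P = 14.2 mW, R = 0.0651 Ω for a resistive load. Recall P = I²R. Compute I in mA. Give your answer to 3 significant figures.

467 mA

Rearranging: I = √(P/R).
P = 14.2 mW = 0.01420 W; R = 0.0651 Ω.
I = 0.4670 A
0.4670 A × (1 mA / 0.001000 A) = 467.0 mA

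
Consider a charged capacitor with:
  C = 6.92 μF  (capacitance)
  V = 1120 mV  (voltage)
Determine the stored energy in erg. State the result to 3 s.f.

Directly: E = ½CV².
C = 6.92 μF = 6.920×10^-6 F; V = 1120 mV = 1.120 V.
E = 4.340×10^-6 J
4.340×10^-6 J × (1 erg / 1.000×10^-7 J) = 43.40 erg

43.4 erg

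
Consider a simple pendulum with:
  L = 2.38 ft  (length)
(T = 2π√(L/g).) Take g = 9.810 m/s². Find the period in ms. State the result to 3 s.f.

1710 ms

Directly: T = 2π√(L/g).
L = 2.38 ft = 0.7254 m; g = 9.810 m/s².
T = 1.709 s
1.709 s × (1 ms / 0.001000 s) = 1709 ms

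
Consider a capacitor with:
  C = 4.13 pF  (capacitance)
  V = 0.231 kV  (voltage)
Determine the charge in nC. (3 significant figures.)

Rearranging: Q = CV.
C = 4.13 pF = 4.130×10^-12 F; V = 0.231 kV = 231.0 V.
Q = 9.540×10^-10 C
9.540×10^-10 C × (1 nC / 1.000×10^-9 C) = 0.9540 nC

0.954 nC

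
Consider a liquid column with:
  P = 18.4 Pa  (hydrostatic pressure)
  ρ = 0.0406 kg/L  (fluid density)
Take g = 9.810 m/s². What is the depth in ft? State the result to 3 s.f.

Solving P = ρ·g·h for h: h = P/(ρ·g).
P = 18.4 Pa; ρ = 0.0406 kg/L = 40.60 kg/m³; g = 9.810 m/s².
h = 0.04620 m
0.04620 m × (1 ft / 0.3048 m) = 0.1516 ft

0.152 ft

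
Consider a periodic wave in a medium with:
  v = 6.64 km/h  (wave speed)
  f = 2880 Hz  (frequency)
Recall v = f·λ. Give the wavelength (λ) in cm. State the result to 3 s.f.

Solving v = f·λ for λ: λ = v/f.
v = 6.64 km/h = 1.844 m/s; f = 2880 Hz.
λ = 6.404×10^-4 m
6.404×10^-4 m × (1 cm / 0.01000 m) = 0.06404 cm

0.0640 cm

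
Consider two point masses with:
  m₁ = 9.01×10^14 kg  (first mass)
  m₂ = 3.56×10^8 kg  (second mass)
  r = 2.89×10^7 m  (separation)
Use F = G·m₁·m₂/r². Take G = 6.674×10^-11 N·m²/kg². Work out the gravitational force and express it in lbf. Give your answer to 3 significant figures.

From Newton's law of gravitation: F = Gm₁m₂/r².
m₁ = 9.01×10^14 kg; m₂ = 3.56×10^8 kg; r = 2.89×10^7 m; G = 6.674×10^-11 N·m²/kg².
F = 0.02563 N
0.02563 N × (1 lbf / 4.448 N) = 0.005762 lbf

0.00576 lbf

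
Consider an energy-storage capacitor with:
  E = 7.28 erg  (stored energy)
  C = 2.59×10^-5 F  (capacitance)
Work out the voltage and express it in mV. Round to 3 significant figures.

Rearranging E = ½C·V² for V: V = √(2E/C).
E = 7.28 erg = 7.280×10^-7 J; C = 2.59×10^-5 F.
V = 0.2371 V
0.2371 V × (1 mV / 0.001000 V) = 237.1 mV

237 mV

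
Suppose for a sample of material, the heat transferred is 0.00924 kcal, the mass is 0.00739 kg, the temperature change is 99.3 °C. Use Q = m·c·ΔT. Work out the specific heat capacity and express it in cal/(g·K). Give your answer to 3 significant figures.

Solving Q = m·c·ΔT for c: c = Q/(m·ΔT).
Q = 0.00924 kcal = 38.66 J; m = 0.00739 kg; ΔT = 99.3 °C = 99.30 K.
c = 52.68 J/(kg·K)
52.68 J/(kg·K) × (1 cal/(g·K) / 4184 J/(kg·K)) = 0.01259 cal/(g·K)

0.0126 cal/(g·K)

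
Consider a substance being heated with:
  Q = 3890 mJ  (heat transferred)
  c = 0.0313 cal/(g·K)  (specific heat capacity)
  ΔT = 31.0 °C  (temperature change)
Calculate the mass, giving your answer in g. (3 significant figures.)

0.958 g

Rearranging: m = Q/(c·ΔT).
Q = 3890 mJ = 3.890 J; c = 0.0313 cal/(g·K) = 131.0 J/(kg·K); ΔT = 31.0 °C = 31.00 K.
m = 9.582×10^-4 kg
9.582×10^-4 kg × (1 g / 0.001000 kg) = 0.9582 g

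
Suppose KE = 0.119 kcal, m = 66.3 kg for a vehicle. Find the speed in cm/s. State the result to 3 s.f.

Rearranging: v = √(2·KE/m).
KE = 0.119 kcal = 497.9 J; m = 66.3 kg.
v = 3.875 m/s
3.875 m/s × (1 cm/s / 0.01000 m/s) = 387.5 cm/s

388 cm/s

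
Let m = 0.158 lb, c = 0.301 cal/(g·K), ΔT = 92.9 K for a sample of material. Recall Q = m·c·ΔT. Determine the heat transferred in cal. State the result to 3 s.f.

Directly: Q = mcΔT.
m = 0.158 lb = 0.07167 kg; c = 0.301 cal/(g·K) = 1259 J/(kg·K); ΔT = 92.9 K.
Q = 8385 J
8385 J × (1 cal / 4.184 J) = 2004 cal

2000 cal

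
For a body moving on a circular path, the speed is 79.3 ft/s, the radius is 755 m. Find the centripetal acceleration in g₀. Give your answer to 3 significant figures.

0.0789 g₀

a is given directly by: a = v²/r.
v = 79.3 ft/s = 24.17 m/s; r = 755 m.
a = 0.7738 m/s²
0.7738 m/s² × (1 g₀ / 9.807 m/s²) = 0.07891 g₀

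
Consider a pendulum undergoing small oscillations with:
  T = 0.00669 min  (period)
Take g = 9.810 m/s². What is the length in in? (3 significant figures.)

1.58 in

Rearranging T = 2π√(L/g) for L: L = g·(T/2π)².
T = 0.00669 min = 0.4014 s; g = 9.810 m/s².
L = 0.04004 m
0.04004 m × (1 in / 0.02540 m) = 1.576 in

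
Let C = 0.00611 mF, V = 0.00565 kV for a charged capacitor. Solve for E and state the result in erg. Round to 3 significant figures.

975 erg

Directly: E = ½CV².
C = 0.00611 mF = 6.110×10^-6 F; V = 0.00565 kV = 5.650 V.
E = 9.752×10^-5 J
9.752×10^-5 J × (1 erg / 1.000×10^-7 J) = 975.2 erg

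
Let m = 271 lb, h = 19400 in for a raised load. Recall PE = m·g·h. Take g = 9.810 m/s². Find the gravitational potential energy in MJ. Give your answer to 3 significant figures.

0.594 MJ

Directly: PE = mgh.
m = 271 lb = 122.9 kg; h = 19400 in = 492.8 m; g = 9.810 m/s².
PE = 5.942×10^5 J
5.942×10^5 J × (1 MJ / 1.000×10^6 J) = 0.5942 MJ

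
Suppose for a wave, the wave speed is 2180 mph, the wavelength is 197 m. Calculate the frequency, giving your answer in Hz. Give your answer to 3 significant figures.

Rearranging: f = v/λ.
v = 2180 mph = 974.5 m/s; λ = 197 m.
f = 4.947 Hz

4.95 Hz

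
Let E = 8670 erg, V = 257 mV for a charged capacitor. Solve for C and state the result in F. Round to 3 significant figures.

0.0263 F

Rearranging E = ½C·V² for C: C = 2E/V².
E = 8670 erg = 8.670×10^-4 J; V = 257 mV = 0.2570 V.
C = 0.02625 F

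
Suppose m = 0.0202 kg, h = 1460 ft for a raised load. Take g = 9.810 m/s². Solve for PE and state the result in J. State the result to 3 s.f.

Directly: PE = mgh.
m = 0.0202 kg; h = 1460 ft = 445.0 m; g = 9.810 m/s².
PE = 88.18 J

88.2 J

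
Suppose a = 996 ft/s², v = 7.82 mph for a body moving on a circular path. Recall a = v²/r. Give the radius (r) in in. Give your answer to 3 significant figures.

1.58 in

Solving a = v²/r for r: r = v²/a.
a = 996 ft/s² = 303.6 m/s²; v = 7.82 mph = 3.496 m/s.
r = 0.04026 m
0.04026 m × (1 in / 0.02540 m) = 1.585 in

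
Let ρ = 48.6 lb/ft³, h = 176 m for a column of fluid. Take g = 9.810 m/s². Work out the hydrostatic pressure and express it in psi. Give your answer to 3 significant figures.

P is given directly by: P = ρgh.
ρ = 48.6 lb/ft³ = 778.5 kg/m³; h = 176 m; g = 9.810 m/s².
P = 1.344×10^6 Pa
1.344×10^6 Pa × (1 psi / 6895 Pa) = 194.9 psi

195 psi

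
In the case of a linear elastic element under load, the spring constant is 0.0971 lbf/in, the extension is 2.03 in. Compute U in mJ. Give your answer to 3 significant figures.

22.6 mJ

Directly: U = ½kx².
k = 0.0971 lbf/in = 17.00 N/m; x = 2.03 in = 0.05156 m.
U = 0.02260 J  (the unit combination reduces to kg·m²/s² = J)
0.02260 J × (1 mJ / 0.001000 J) = 22.60 mJ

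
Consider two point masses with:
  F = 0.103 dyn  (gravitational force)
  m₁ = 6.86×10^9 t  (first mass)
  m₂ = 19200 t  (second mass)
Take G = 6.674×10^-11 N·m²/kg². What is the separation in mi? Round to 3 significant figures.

57400 mi

Rearranging F = G·m₁·m₂/r² for r: r = √(G·m₁m₂/F).
F = 0.103 dyn = 1.030×10^-6 N; m₁ = 6.86×10^9 t = 6.860×10^12 kg; m₂ = 19200 t = 1.920×10^7 kg; G = 6.674×10^-11 N·m²/kg².
r = 9.238×10^7 m
9.238×10^7 m × (1 mi / 1609 m) = 57403 mi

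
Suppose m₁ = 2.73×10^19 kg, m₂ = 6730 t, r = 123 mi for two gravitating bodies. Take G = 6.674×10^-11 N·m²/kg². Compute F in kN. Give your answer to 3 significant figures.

F is given directly by: F = Gm₁m₂/r².
m₁ = 2.73×10^19 kg; m₂ = 6730 t = 6.730×10^6 kg; r = 123 mi = 1.979×10^5 m; G = 6.674×10^-11 N·m²/kg².
F = 3.129×10^5 N  (the unit combination reduces to kg·m/s² = N)
3.129×10^5 N × (1 kN / 1000 N) = 312.9 kN

313 kN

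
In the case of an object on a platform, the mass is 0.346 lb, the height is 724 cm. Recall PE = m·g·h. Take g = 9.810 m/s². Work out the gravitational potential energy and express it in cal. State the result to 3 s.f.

Directly: PE = mgh.
m = 0.346 lb = 0.1569 kg; h = 724 cm = 7.240 m; g = 9.810 m/s².
PE = 11.15 J
11.15 J × (1 cal / 4.184 J) = 2.664 cal

2.66 cal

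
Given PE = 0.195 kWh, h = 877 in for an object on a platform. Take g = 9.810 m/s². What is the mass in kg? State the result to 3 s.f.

Solving PE = m·g·h for m: m = PE/(g·h).
PE = 0.195 kWh = 7.020×10^5 J; h = 877 in = 22.28 m; g = 9.810 m/s².
m = 3212 kg

3210 kg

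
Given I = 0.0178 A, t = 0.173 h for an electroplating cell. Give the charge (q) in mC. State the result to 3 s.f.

11100 mC

Directly: q = It.
I = 0.0178 A; t = 0.173 h = 622.8 s.
q = 11.09 C
11.09 C × (1 mC / 0.001000 C) = 11086 mC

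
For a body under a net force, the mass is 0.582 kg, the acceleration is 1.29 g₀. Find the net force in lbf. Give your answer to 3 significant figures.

From Newton's second law: F = m·a.
m = 0.582 kg; a = 1.29 g₀ = 12.65 m/s².
F = 7.363 N
7.363 N × (1 lbf / 4.448 N) = 1.655 lbf

1.66 lbf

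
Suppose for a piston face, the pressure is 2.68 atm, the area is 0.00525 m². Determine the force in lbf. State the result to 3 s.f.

320 lbf

Solving P = F/A for F: F = P·A.
P = 2.68 atm = 2.716×10^5 Pa; A = 0.00525 m².
F = 1426 N  (the unit combination reduces to kg·m/s² = N)
1426 N × (1 lbf / 4.448 N) = 320.5 lbf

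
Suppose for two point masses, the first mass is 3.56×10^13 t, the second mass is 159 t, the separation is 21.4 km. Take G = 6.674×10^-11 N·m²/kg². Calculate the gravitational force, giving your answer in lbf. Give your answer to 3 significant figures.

From Newton's law of gravitation: F = Gm₁m₂/r².
m₁ = 3.56×10^13 t = 3.560×10^16 kg; m₂ = 159 t = 1.590×10^5 kg; r = 21.4 km = 21400 m; G = 6.674×10^-11 N·m²/kg².
F = 824.9 N  (the unit combination reduces to kg·m/s² = N)
824.9 N × (1 lbf / 4.448 N) = 185.4 lbf

185 lbf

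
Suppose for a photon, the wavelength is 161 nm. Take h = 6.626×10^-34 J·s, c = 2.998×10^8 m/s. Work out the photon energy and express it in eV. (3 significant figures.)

E is given directly by: E = hc/λ.
λ = 161 nm = 1.610×10^-7 m; h = 6.626×10^-34 J·s; c = 2.998×10^8 m/s.
E = 1.234×10^-18 J
1.234×10^-18 J × (1 eV / 1.602×10^-19 J) = 7.701 eV

7.70 eV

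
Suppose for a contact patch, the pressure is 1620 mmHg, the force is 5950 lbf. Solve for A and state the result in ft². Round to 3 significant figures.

Rearranging P = F/A for A: A = F/P.
P = 1620 mmHg = 2.160×10^5 Pa; F = 5950 lbf = 26467 N.
A = 0.1225 m²
0.1225 m² × (1 ft² / 0.09290 m²) = 1.319 ft²

1.32 ft²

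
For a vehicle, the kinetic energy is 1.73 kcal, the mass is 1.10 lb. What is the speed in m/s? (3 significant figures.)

Rearranging KE = ½mv² for v: v = √(2·KE/m).
KE = 1.73 kcal = 7238 J; m = 1.10 lb = 0.4990 kg.
v = 170.3 m/s

170 m/s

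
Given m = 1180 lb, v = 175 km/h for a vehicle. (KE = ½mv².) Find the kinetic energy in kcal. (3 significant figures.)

KE is given directly by: KE = ½mv².
m = 1180 lb = 535.2 kg; v = 175 km/h = 48.61 m/s.
KE = 6.324×10^5 J
6.324×10^5 J × (1 kcal / 4184 J) = 151.1 kcal

151 kcal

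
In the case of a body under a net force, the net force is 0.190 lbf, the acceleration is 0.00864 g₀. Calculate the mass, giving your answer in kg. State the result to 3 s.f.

9.97 kg

From Newton's second law: m = F/a.
F = 0.190 lbf = 0.8452 N; a = 0.00864 g₀ = 0.08473 m/s².
m = 9.975 kg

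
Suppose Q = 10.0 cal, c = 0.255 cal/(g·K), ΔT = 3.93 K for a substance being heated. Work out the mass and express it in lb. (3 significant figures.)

0.0220 lb

Solving Q = m·c·ΔT for m: m = Q/(c·ΔT).
Q = 10.0 cal = 41.84 J; c = 0.255 cal/(g·K) = 1067 J/(kg·K); ΔT = 3.93 K.
m = 0.009979 kg
0.009979 kg × (1 lb / 0.4536 kg) = 0.02200 lb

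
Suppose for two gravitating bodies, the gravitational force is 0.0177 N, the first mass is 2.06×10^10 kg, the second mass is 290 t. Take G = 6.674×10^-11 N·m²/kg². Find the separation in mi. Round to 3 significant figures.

2.95 mi

From Newton's law of gravitation: r = √(G·m₁m₂/F).
F = 0.0177 N; m₁ = 2.06×10^10 kg; m₂ = 290 t = 2.900×10^5 kg; G = 6.674×10^-11 N·m²/kg².
r = 4746 m
4746 m × (1 mi / 1609 m) = 2.949 mi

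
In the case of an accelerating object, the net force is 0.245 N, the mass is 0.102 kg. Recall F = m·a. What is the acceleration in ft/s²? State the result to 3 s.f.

7.88 ft/s²

From Newton's second law: a = F/m.
F = 0.245 N; m = 0.102 kg.
a = 2.402 m/s²
2.402 m/s² × (1 ft/s² / 0.3048 m/s²) = 7.880 ft/s²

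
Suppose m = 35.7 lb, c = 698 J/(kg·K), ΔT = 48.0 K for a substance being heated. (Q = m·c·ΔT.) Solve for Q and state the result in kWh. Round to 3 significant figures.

Directly: Q = mcΔT.
m = 35.7 lb = 16.19 kg; c = 698 J/(kg·K); ΔT = 48.0 K.
Q = 5.425×10^5 J
5.425×10^5 J × (1 kWh / 3.600×10^6 J) = 0.1507 kWh

0.151 kWh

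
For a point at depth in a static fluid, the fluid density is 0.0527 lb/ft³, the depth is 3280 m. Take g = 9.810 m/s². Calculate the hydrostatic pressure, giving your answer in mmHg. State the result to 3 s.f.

204 mmHg

Directly: P = ρgh.
ρ = 0.0527 lb/ft³ = 0.8442 kg/m³; h = 3280 m; g = 9.810 m/s².
P = 27163 Pa
27163 Pa × (1 mmHg / 133.3 Pa) = 203.7 mmHg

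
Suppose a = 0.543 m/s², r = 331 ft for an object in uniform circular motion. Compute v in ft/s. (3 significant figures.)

Rearranging: v = √(a·r).
a = 0.543 m/s²; r = 331 ft = 100.9 m.
v = 7.402 m/s
7.402 m/s × (1 ft/s / 0.3048 m/s) = 24.28 ft/s

24.3 ft/s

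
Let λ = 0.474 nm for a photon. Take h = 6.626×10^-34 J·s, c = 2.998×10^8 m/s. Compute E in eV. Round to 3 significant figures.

Directly: E = hc/λ.
λ = 0.474 nm = 4.740×10^-10 m; h = 6.626×10^-34 J·s; c = 2.998×10^8 m/s.
E = 4.191×10^-16 J  (the unit combination reduces to kg·m²/s² = J)
4.191×10^-16 J × (1 eV / 1.602×10^-19 J) = 2616 eV

2620 eV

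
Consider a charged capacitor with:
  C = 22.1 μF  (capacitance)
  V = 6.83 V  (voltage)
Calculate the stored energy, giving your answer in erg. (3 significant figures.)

5150 erg

E is given directly by: E = ½CV².
C = 22.1 μF = 2.210×10^-5 F; V = 6.83 V.
E = 5.155×10^-4 J
5.155×10^-4 J × (1 erg / 1.000×10^-7 J) = 5155 erg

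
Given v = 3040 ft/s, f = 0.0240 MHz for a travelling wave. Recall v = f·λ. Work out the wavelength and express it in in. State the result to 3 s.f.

Solving v = f·λ for λ: λ = v/f.
v = 3040 ft/s = 926.6 m/s; f = 0.0240 MHz = 24000 Hz.
λ = 0.03861 m
0.03861 m × (1 in / 0.02540 m) = 1.520 in

1.52 in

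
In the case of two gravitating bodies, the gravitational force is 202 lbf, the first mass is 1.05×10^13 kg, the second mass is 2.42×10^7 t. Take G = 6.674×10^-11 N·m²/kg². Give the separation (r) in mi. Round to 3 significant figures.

Rearranging: r = √(G·m₁m₂/F).
F = 202 lbf = 898.5 N; m₁ = 1.05×10^13 kg; m₂ = 2.42×10^7 t = 2.420×10^10 kg; G = 6.674×10^-11 N·m²/kg².
r = 1.374×10^5 m
1.374×10^5 m × (1 mi / 1609 m) = 85.36 mi

85.4 mi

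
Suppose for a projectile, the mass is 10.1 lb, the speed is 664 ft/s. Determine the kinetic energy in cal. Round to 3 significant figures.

Directly: KE = ½mv².
m = 10.1 lb = 4.581 kg; v = 664 ft/s = 202.4 m/s.
KE = 93826 J
93826 J × (1 cal / 4.184 J) = 22425 cal

22400 cal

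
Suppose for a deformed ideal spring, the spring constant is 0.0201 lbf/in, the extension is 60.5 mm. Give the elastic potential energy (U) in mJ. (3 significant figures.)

U is given directly by: U = ½kx².
k = 0.0201 lbf/in = 3.520 N/m; x = 60.5 mm = 0.06050 m.
U = 0.006442 J
0.006442 J × (1 mJ / 0.001000 J) = 6.442 mJ

6.44 mJ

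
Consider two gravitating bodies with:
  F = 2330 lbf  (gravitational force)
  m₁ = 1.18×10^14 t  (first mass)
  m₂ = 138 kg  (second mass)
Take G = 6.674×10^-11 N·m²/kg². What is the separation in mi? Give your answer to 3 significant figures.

Solving F = G·m₁·m₂/r² for r: r = √(G·m₁m₂/F).
F = 2330 lbf = 10364 N; m₁ = 1.18×10^14 t = 1.180×10^17 kg; m₂ = 138 kg; G = 6.674×10^-11 N·m²/kg².
r = 323.8 m
323.8 m × (1 mi / 1609 m) = 0.2012 mi

0.201 mi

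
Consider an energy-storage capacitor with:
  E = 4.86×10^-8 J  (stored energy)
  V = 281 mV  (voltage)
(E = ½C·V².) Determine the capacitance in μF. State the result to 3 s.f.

Rearranging: C = 2E/V².
E = 4.86×10^-8 J; V = 281 mV = 0.2810 V.
C = 1.231×10^-6 F
1.231×10^-6 F × (1 μF / 1.000×10^-6 F) = 1.231 μF

1.23 μF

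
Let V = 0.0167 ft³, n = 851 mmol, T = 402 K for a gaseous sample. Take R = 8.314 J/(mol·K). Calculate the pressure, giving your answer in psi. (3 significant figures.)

P is given directly by: P = nRT/V.
V = 0.0167 ft³ = 4.729×10^-4 m³; n = 851 mmol = 0.8510 mol; T = 402 K; R = 8.314 J/(mol·K).
P = 6.015×10^6 Pa
6.015×10^6 Pa × (1 psi / 6895 Pa) = 872.3 psi

872 psi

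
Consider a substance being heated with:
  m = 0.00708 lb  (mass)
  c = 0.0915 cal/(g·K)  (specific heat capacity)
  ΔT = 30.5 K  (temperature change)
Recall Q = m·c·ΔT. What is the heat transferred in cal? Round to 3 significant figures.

Directly: Q = mcΔT.
m = 0.00708 lb = 0.003211 kg; c = 0.0915 cal/(g·K) = 382.8 J/(kg·K); ΔT = 30.5 K.
Q = 37.50 J
37.50 J × (1 cal / 4.184 J) = 8.962 cal

8.96 cal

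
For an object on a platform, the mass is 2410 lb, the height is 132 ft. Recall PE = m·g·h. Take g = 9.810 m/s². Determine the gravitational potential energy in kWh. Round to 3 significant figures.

Directly: PE = mgh.
m = 2410 lb = 1093 kg; h = 132 ft = 40.23 m; g = 9.810 m/s².
PE = 4.315×10^5 J
4.315×10^5 J × (1 kWh / 3.600×10^6 J) = 0.1199 kWh

0.120 kWh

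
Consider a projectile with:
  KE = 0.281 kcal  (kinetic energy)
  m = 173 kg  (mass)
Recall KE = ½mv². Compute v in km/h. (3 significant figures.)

13.3 km/h

Rearranging KE = ½mv² for v: v = √(2·KE/m).
KE = 0.281 kcal = 1176 J; m = 173 kg.
v = 3.687 m/s
3.687 m/s × (1 km/h / 0.2778 m/s) = 13.27 km/h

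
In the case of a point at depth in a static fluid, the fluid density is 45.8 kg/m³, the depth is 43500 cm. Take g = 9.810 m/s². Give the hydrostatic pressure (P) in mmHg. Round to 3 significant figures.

Directly: P = ρgh.
ρ = 45.8 kg/m³; h = 43500 cm = 435.0 m; g = 9.810 m/s².
P = 1.954×10^5 Pa  (the unit combination reduces to kg/(m·s²) = Pa)
1.954×10^5 Pa × (1 mmHg / 133.3 Pa) = 1466 mmHg

1470 mmHg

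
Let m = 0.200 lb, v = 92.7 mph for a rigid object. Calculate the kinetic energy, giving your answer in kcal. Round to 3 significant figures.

0.0186 kcal

Directly: KE = ½mv².
m = 0.200 lb = 0.09072 kg; v = 92.7 mph = 41.44 m/s.
KE = 77.90 J  (the unit combination reduces to kg·m²/s² = J)
77.90 J × (1 kcal / 4184 J) = 0.01862 kcal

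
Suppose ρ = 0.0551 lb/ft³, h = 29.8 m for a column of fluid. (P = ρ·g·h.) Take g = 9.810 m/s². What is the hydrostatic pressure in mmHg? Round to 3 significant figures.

1.94 mmHg

Directly: P = ρgh.
ρ = 0.0551 lb/ft³ = 0.8826 kg/m³; h = 29.8 m; g = 9.810 m/s².
P = 258.0 Pa  (the unit combination reduces to kg/(m·s²) = Pa)
258.0 Pa × (1 mmHg / 133.3 Pa) = 1.935 mmHg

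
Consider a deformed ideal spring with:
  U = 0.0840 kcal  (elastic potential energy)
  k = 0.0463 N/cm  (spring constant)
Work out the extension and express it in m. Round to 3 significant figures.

Rearranging: x = √(2U/k).
U = 0.0840 kcal = 351.5 J; k = 0.0463 N/cm = 4.630 N/m.
x = 12.32 m

12.3 m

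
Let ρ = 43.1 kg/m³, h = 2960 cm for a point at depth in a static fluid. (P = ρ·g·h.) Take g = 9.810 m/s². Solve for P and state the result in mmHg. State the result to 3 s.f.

P is given directly by: P = ρgh.
ρ = 43.1 kg/m³; h = 2960 cm = 29.60 m; g = 9.810 m/s².
P = 12515 Pa
12515 Pa × (1 mmHg / 133.3 Pa) = 93.87 mmHg

93.9 mmHg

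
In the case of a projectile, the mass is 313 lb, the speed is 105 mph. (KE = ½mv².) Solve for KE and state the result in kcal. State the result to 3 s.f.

37.4 kcal

Directly: KE = ½mv².
m = 313 lb = 142.0 kg; v = 105 mph = 46.94 m/s.
KE = 1.564×10^5 J
1.564×10^5 J × (1 kcal / 4184 J) = 37.38 kcal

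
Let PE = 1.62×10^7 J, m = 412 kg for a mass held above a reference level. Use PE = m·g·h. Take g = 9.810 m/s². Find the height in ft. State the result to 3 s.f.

13200 ft

Rearranging PE = m·g·h for h: h = PE/(m·g).
PE = 1.62×10^7 J; m = 412 kg; g = 9.810 m/s².
h = 4008 m
4008 m × (1 ft / 0.3048 m) = 13150 ft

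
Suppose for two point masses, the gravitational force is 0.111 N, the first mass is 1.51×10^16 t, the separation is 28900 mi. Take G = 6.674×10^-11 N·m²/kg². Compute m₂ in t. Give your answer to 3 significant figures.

Solving F = G·m₁·m₂/r² for m₂: m₂ = F·r²/(G·m₁).
F = 0.111 N; m₁ = 1.51×10^16 t = 1.510×10^19 kg; r = 28900 mi = 4.651×10^7 m; G = 6.674×10^-11 N·m²/kg².
m₂ = 2.383×10^5 kg
2.383×10^5 kg × (1 t / 1000 kg) = 238.3 t

238 t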